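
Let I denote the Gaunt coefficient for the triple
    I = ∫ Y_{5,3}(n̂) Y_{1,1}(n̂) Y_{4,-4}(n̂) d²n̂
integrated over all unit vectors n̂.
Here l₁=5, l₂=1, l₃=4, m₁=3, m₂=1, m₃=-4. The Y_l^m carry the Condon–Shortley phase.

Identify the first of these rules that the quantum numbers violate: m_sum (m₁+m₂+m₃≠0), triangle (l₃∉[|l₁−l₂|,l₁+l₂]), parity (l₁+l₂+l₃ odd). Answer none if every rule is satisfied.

none

Σmᵢ = 0  ✓
l₃∈[|l₁−l₂|,l₁+l₂]=[4,6], have l₃=4  ✓
Σlᵢ = 10 ⇒ even  ✓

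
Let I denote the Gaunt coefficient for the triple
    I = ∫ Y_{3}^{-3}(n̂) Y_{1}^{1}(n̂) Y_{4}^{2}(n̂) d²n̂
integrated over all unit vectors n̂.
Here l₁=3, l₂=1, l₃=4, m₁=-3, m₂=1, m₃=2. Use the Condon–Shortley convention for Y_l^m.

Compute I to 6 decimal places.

0.061558

m-sum 0 ✓  L=8 even ✓  2≤4≤4 ✓
Π(2lᵢ+1) = 7×3×9 = 189
triangle coeff Δ(3,1,4) = 1/252
Σ_t [0,0]: t=0:+1/36 = 1/36
(3j)²=4/63 [(3 1 4; 0 0 0)], sign=+1
Σ_t [0,0]: t=0:+1/1440 = 1/1440
(3j)²=1/252 [(3 1 4; -3 1 2)], sign=+1
⇒ 4πI² = 1/21
I = (+1)√(1/21/(4π)) = 0.06155813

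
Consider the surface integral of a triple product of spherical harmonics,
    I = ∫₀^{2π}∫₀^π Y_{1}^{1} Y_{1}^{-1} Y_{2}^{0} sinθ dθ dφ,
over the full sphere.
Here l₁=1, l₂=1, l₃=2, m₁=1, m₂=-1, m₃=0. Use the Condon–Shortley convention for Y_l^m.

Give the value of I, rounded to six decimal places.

0.126157

Checks pass: Σm=0; 4 even; l₃=2∈[0,2].
(2·1+1)(2·1+1)(2·2+1) = 45
Δ: 0! 2! 2! / 5! → 1/30
sum: t=0:+1/1 = 1/1
3j²(1 1 2; 0 0 0) = Δ·Π!·Σ² = 2/15  (sign +1)
sum: t=0:+1/4 = 1/4
3j²(1 1 2; 1 -1 0) = Δ·Π!·Σ² = 1/30  (sign +1)
combine: 4πI² = 45·2/15·1/30 = 1/5
take √, sign +1: I = 0.12615663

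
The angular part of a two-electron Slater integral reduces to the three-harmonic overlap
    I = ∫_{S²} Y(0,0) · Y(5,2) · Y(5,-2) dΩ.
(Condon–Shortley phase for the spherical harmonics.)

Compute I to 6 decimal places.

Rules hold: Σm=0, L=10 even, 5≤5≤5.
N = 1·11·11 = 121
Δ = 0!·0!·10!/11! = 1/11
Racah Σ t=0..0: t=0:+1/14400 = 1/14400
⇒ 3j(0 5 5; 0 0 0)² = 1/11, sgn -1
Racah Σ t=0..0: t=0:+1/30240 = 1/30240
⇒ 3j(0 5 5; 0 2 -2)² = 1/11, sgn -1
4πI² = N·(3j₀)²·(3jₘ)² = 1/1
I = +1·√(1/4π) = 0.28209479

0.282095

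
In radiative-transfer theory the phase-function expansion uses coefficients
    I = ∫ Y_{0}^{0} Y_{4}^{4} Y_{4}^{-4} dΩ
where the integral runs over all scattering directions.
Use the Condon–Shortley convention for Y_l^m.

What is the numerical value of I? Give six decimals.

Checks pass: Σm=0; 8 even; l₃=4∈[4,4].
(2·0+1)(2·4+1)(2·4+1) = 81
Δ: 0! 0! 8! / 9! → 1/9
sum: t=0:+1/576 = 1/576
3j²(0 4 4; 0 0 0) = Δ·Π!·Σ² = 1/9  (sign +1)
sum: t=0:+1/40320 = 1/40320
3j²(0 4 4; 0 4 -4) = Δ·Π!·Σ² = 1/9  (sign +1)
combine: 4πI² = 81·1/9·1/9 = 1/1
take √, sign +1: I = 0.28209479

0.282095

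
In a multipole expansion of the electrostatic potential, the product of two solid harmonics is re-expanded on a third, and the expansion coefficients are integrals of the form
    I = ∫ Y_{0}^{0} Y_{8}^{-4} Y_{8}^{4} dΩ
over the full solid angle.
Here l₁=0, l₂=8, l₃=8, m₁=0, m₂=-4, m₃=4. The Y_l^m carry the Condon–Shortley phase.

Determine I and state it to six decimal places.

0.282095

Rules hold: Σm=0, L=16 even, 8≤8≤8.
N = 1·17·17 = 289
Δ = 0!·0!·16!/17! = 1/17
Racah Σ t=0..0: t=0:+1/1625702400 = 1/1625702400
⇒ 3j(0 8 8; 0 0 0)² = 1/17, sgn +1
Racah Σ t=0..0: t=0:+1/11496038400 = 1/11496038400
⇒ 3j(0 8 8; 0 -4 4)² = 1/17, sgn +1
4πI² = N·(3j₀)²·(3jₘ)² = 1/1
I = +1·√(1/4π) = 0.28209479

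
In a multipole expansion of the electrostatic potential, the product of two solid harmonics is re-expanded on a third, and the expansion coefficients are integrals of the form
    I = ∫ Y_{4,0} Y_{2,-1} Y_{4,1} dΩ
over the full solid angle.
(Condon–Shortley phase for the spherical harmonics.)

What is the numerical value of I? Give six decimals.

-0.044869

Rules hold: Σm=0, L=10 even, 2≤4≤6.
N = 9·5·9 = 405
Δ = 2!·6!·2!/11! = 1/13860
Racah Σ t=0..2: t=0:+1/192 t=1:−1/36 t=2:+1/192 = -5/288
⇒ 3j(4 2 4; 0 0 0)² = 20/693, sgn -1
Racah Σ t=0..1: t=0:+1/96 t=1:−1/72 = -1/288
⇒ 3j(4 2 4; 0 -1 1)² = 1/462, sgn +1
4πI² = N·(3j₀)²·(3jₘ)² = 150/5929
I = -1·√(0.0252994/4π) = -0.04486937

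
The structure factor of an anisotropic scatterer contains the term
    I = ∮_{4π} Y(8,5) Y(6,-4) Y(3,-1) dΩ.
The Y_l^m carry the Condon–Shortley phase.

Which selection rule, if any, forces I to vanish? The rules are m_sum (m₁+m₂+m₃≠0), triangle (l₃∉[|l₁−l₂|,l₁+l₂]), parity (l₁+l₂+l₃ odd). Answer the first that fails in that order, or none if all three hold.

parity

m₁+m₂+m₃ = 5 − 4 − 1 = 0  ✓
triangle: |8−6|=2 ≤ l₃=3 ≤ 8+6=14  ✓
parity: l₁+l₂+l₃ = 17 is odd  ✗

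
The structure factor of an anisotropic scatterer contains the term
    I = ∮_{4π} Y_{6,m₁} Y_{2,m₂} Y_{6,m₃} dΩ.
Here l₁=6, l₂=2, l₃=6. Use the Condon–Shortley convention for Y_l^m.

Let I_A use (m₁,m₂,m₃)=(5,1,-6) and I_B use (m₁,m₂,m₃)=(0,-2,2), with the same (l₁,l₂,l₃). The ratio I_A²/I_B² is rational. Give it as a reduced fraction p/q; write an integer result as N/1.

Shared (l₁,l₂,l₃)=(6,2,6): N and (l;000)² cancel in I_A²/I_B².
A: Δ = 2!·10!·2!/15! = 1/90090; Racah Σ t=1..1: t=1:−1/7257600 = -1/7257600; ⇒ 3j(6 2 6; 5 1 -6)² = 11/455, sgn -1
B: Δ = 2!·10!·2!/15! = 1/90090; Racah Σ t=0..0: t=0:+1/69120 = 1/69120; ⇒ 3j(6 2 6; 0 -2 2)² = 4/143, sgn +1
I_A²/I_B² = (11/455)/(4/143) = 121/140

121/140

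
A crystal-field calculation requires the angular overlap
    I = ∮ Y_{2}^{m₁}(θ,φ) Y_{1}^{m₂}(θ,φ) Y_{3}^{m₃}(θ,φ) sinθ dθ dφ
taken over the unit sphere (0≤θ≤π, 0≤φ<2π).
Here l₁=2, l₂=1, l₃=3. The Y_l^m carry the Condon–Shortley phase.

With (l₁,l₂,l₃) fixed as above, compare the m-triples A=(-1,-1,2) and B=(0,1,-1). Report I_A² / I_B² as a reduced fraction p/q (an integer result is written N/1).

Same 2,1,3: normalisation and zero-m 3j drop out of the ratio.
A: Δ: 0! 4! 2! / 7! → 1/105; sum: t=0:+1/12 = 1/12; 3j²(2 1 3; -1 -1 2) = Δ·Π!·Σ² = 2/21  (sign -1)
B: Δ: 0! 4! 2! / 7! → 1/105; sum: t=0:+1/8 = 1/8; 3j²(2 1 3; 0 1 -1) = Δ·Π!·Σ² = 2/35  (sign +1)
I_A²/I_B² = (2/21)/(2/35) = 5/3

5/3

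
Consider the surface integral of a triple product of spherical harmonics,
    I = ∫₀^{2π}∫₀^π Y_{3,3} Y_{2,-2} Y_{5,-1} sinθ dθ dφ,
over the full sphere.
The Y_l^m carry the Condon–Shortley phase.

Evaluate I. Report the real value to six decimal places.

m-sum 0 ✓  L=10 even ✓  1≤5≤5 ✓
Π(2lᵢ+1) = 7×5×11 = 385
triangle coeff Δ(3,2,5) = 1/2310
Σ_t [0,0]: t=0:+1/144 = 1/144
(3j)²=10/231 [(3 2 5; 0 0 0)], sign=-1
Σ_t [0,0]: t=0:+1/17280 = 1/17280
(3j)²=1/2310 [(3 2 5; 3 -2 -1)], sign=+1
⇒ 4πI² = 5/693
I = (-1)√(5/693/(4π)) = -0.02396147

-0.023961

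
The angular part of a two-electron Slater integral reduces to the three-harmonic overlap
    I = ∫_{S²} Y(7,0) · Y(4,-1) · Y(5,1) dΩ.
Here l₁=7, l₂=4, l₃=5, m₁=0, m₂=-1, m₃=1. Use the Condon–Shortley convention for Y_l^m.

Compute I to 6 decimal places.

0.017039

Rules hold: Σm=0, L=16 even, 3≤5≤11.
N = 15·9·11 = 1485
Δ = 6!·8!·2!/17! = 1/6126120
Racah Σ t=2..4: t=2:+1/69120 t=3:−1/20736 t=4:+1/69120 = -1/51840
⇒ 3j(7 4 5; 0 0 0)² = 280/21879, sgn +1
Racah Σ t=1..3: t=1:−1/345600 t=2:+1/34560 t=3:−1/41472 = 1/518400
⇒ 3j(7 4 5; 0 -1 1)² = 7/36465, sgn +1
4πI² = N·(3j₀)²·(3jₘ)² = 1960/537251
I = +1·√(0.0036482/4π) = 0.01703862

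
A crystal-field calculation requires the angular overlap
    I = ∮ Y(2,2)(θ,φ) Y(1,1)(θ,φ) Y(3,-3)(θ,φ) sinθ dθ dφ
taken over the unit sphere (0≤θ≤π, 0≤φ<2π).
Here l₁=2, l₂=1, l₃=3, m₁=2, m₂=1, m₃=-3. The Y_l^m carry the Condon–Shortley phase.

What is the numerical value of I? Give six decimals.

Rules hold: Σm=0, L=6 even, 1≤3≤3.
N = 5·3·7 = 105
Δ = 0!·4!·2!/7! = 1/105
Racah Σ t=0..0: t=0:+1/4 = 1/4
⇒ 3j(2 1 3; 0 0 0)² = 3/35, sgn -1
Racah Σ t=0..0: t=0:+1/48 = 1/48
⇒ 3j(2 1 3; 2 1 -3)² = 1/7, sgn +1
4πI² = N·(3j₀)²·(3jₘ)² = 9/7
I = -1·√(1.28571/4π) = -0.31986543

-0.319865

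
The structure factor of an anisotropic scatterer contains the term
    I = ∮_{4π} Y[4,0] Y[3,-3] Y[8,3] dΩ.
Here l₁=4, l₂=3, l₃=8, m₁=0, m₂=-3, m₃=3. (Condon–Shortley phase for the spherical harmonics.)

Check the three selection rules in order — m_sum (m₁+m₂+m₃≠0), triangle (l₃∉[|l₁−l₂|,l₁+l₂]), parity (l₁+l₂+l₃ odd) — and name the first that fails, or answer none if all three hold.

triangle

Σmᵢ = 0  ✓
l₃∈[|l₁−l₂|,l₁+l₂]=[1,7], have l₃=8  ✗
Σlᵢ = 15 ⇒ odd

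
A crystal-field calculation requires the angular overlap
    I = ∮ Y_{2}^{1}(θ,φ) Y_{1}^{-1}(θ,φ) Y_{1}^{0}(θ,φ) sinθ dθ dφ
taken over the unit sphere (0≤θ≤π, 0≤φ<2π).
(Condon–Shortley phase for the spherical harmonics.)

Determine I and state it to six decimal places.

Rules hold: Σm=0, L=4 even, 1≤1≤3.
N = 5·3·3 = 45
Δ = 2!·2!·0!/5! = 1/30
Racah Σ t=1..1: t=1:−1/1 = -1/1
⇒ 3j(2 1 1; 0 0 0)² = 2/15, sgn +1
Racah Σ t=0..0: t=0:+1/2 = 1/2
⇒ 3j(2 1 1; 1 -1 0)² = 1/10, sgn -1
4πI² = N·(3j₀)²·(3jₘ)² = 3/5
I = -1·√(0.6/4π) = -0.21850969

-0.218510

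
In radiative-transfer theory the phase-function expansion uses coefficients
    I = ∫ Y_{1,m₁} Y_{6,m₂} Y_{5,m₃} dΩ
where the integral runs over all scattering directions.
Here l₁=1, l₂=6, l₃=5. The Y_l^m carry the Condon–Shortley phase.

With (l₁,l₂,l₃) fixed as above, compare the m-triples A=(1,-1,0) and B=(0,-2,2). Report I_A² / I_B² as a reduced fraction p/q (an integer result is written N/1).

Same 1,6,5: normalisation and zero-m 3j drop out of the ratio.
A: Δ: 2! 0! 10! / 13! → 1/858; sum: t=0:+1/28800 = 1/28800; 3j²(1 6 5; 1 -1 0) = Δ·Π!·Σ² = 7/286  (sign -1)
B: Δ: 2! 0! 10! / 13! → 1/858; sum: t=1:−1/30240 = -1/30240; 3j²(1 6 5; 0 -2 2) = Δ·Π!·Σ² = 16/429  (sign +1)
I_A²/I_B² = (7/286)/(16/429) = 21/32

21/32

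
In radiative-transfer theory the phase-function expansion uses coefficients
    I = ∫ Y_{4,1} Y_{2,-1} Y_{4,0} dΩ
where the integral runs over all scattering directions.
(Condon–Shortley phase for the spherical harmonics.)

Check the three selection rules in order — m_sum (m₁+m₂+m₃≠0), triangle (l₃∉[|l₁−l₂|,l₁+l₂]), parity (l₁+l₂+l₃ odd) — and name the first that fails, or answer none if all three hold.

none

m₁+m₂+m₃ = 1 − 1 + 0 = 0  ✓
triangle: |4−2|=2 ≤ l₃=4 ≤ 4+2=6  ✓
parity: l₁+l₂+l₃ = 10 is even  ✓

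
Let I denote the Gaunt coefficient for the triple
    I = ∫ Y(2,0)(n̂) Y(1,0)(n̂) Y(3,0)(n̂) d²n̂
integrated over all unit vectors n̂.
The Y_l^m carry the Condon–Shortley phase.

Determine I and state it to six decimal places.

Checks pass: Σm=0; 6 even; l₃=3∈[1,3].
(2·2+1)(2·1+1)(2·3+1) = 105
Δ: 0! 4! 2! / 7! → 1/105
sum: t=0:+1/4 = 1/4
3j²(2 1 3; 0 0 0) = Δ·Π!·Σ² = 3/35  (sign -1)
(m-triple is (0,0,0) — same symbol as above.)
combine: 4πI² = 105·3/35·3/35 = 27/35
take √, sign +1: I = 0.24776670

0.247767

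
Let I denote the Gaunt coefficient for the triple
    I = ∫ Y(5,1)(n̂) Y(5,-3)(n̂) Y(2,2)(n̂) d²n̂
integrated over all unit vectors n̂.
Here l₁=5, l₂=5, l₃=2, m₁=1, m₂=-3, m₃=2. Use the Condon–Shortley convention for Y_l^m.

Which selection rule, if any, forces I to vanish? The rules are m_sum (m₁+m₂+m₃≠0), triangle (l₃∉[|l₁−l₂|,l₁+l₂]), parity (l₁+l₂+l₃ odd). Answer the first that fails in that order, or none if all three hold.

azimuthal sum: 1 − 3 + 2 = 0  ✓
0 ≤ 2 ≤ 10 (triangle on l)  ✓
L = 5 + 5 + 2 = 12 (even)  ✓

none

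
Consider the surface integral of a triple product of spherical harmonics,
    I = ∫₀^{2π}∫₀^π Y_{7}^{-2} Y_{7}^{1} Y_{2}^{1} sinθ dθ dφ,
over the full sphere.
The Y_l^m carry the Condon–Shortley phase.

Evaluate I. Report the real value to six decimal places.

0.077064

m-sum 0 ✓  L=16 even ✓  0≤2≤14 ✓
Π(2lᵢ+1) = 15×15×5 = 1125
triangle coeff Δ(7,7,2) = 1/185640
Σ_t [5,7]: t=5:−1/2419200 t=6:+1/518400 t=7:−1/2419200 = 1/907200
(3j)²=56/3315 [(7 7 2; 0 0 0)], sign=+1
Σ_t [7,8]: t=7:−1/1209600 t=8:+1/1935360 = -1/3225600
(3j)²=243/61880 [(7 7 2; -2 1 1)], sign=+1
⇒ 4πI² = 3645/48841
I = (+1)√(3645/48841/(4π)) = 0.07706400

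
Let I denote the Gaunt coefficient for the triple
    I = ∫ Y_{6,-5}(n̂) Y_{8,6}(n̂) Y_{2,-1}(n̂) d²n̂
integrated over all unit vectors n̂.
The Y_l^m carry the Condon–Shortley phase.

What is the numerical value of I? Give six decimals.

0.228971

Rules hold: Σm=0, L=16 even, 2≤2≤14.
N = 13·17·5 = 1105
Δ = 12!·0!·4!/17! = 1/30940
Racah Σ t=6..6: t=6:+1/2073600 = 1/2073600
⇒ 3j(6 8 2; 0 0 0)² = 28/1105, sgn +1
Racah Σ t=11..11: t=11:−1/239500800 = -1/239500800
⇒ 3j(6 8 2; -5 6 -1)² = 2/85, sgn +1
4πI² = N·(3j₀)²·(3jₘ)² = 56/85
I = +1·√(0.658824/4π) = 0.22897055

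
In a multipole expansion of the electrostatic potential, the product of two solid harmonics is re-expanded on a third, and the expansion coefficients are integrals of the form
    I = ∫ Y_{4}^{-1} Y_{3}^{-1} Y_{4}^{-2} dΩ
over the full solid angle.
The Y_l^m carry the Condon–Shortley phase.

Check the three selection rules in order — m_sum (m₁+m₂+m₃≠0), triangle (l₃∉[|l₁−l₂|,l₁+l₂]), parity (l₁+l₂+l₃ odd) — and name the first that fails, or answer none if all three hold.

m_sum

m₁+m₂+m₃ = -1 − 1 − 2 = -4  ✗
triangle: |4−3|=1 ≤ l₃=4 ≤ 4+3=7
parity: l₁+l₂+l₃ = 11 is odd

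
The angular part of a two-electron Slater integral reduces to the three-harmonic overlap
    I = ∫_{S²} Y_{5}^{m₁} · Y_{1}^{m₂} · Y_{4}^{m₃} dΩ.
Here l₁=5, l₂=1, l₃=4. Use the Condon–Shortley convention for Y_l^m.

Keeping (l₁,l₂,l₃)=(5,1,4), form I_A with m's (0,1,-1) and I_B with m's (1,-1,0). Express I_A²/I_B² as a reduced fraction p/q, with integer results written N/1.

2/3

l's match ⇒ only the (l;m) 3-j factors differ between A and B.
A: triangle coeff Δ(5,1,4) = 1/495; Σ_t [2,2]: t=2:+1/1440 = 1/1440; (3j)²=2/99 [(5 1 4; 0 1 -1)], sign=-1
B: triangle coeff Δ(5,1,4) = 1/495; Σ_t [0,0]: t=0:+1/1152 = 1/1152; (3j)²=1/33 [(5 1 4; 1 -1 0)], sign=+1
I_A²/I_B² = (2/99)/(1/33) = 2/3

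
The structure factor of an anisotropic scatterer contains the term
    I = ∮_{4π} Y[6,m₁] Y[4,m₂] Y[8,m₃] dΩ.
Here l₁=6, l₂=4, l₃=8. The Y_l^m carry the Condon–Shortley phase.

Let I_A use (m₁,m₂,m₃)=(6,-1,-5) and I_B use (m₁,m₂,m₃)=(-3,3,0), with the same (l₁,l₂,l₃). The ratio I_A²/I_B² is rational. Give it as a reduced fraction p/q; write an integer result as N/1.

15730/21609

Same 6,4,8: normalisation and zero-m 3j drop out of the ratio.
A: Δ: 2! 10! 6! / 19! → 1/23279256; sum: t=0:+1/261273600 = 1/261273600; 3j²(6 4 8; 6 -1 -5) = Δ·Π!·Σ² = 55/6783  (sign -1)
B: Δ: 2! 10! 6! / 19! → 1/23279256; sum: t=1:−1/58060800 t=2:+1/7257600 = 1/8294400; 3j²(6 4 8; -3 3 0) = Δ·Π!·Σ² = 1029/92378  (sign +1)
I_A²/I_B² = (55/6783)/(1029/92378) = 15730/21609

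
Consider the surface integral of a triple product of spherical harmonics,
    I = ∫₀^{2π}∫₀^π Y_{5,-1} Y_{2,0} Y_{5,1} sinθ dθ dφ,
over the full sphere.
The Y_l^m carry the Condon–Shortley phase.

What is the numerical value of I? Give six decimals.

Checks pass: Σm=0; 12 even; l₃=5∈[3,7].
(2·5+1)(2·2+1)(2·5+1) = 605
Δ: 2! 8! 2! / 13! → 1/38610
sum: t=0:+1/2880 t=1:−1/576 t=2:+1/2880 = -1/960
3j²(5 2 5; 0 0 0) = Δ·Π!·Σ² = 10/429  (sign +1)
sum: t=0:+1/5760 t=1:−1/720 t=2:+1/2304 = -1/1280
3j²(5 2 5; -1 0 1) = Δ·Π!·Σ² = 27/1430  (sign -1)
combine: 4πI² = 605·10/429·27/1430 = 45/169
take √, sign -1: I = -0.14556534

-0.145565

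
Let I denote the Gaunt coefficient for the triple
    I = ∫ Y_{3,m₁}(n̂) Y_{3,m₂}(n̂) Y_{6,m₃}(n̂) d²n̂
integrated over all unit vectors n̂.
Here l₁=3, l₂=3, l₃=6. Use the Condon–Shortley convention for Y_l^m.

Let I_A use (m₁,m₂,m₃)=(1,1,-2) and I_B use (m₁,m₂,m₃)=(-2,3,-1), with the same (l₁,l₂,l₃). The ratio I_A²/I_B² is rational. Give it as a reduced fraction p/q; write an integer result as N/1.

60/1

Shared (l₁,l₂,l₃)=(3,3,6): N and (l;000)² cancel in I_A²/I_B².
A: Δ = 0!·6!·6!/13! = 1/12012; Racah Σ t=0..0: t=0:+1/2304 = 1/2304; ⇒ 3j(3 3 6; 1 1 -2)² = 5/143, sgn +1
B: Δ = 0!·6!·6!/13! = 1/12012; Racah Σ t=0..0: t=0:+1/86400 = 1/86400; ⇒ 3j(3 3 6; -2 3 -1)² = 1/1716, sgn -1
I_A²/I_B² = (5/143)/(1/1716) = 60/1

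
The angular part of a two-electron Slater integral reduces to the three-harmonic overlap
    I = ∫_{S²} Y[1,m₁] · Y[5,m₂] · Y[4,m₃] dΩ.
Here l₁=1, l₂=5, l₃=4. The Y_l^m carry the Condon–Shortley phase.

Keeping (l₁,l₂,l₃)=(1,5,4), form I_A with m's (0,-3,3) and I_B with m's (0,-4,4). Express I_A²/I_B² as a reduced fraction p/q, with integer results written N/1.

16/9

Same 1,5,4: normalisation and zero-m 3j drop out of the ratio.
A: Δ: 2! 0! 8! / 11! → 1/495; sum: t=1:−1/5040 = -1/5040; 3j²(1 5 4; 0 -3 3) = Δ·Π!·Σ² = 16/495  (sign +1)
B: Δ: 2! 0! 8! / 11! → 1/495; sum: t=1:−1/40320 = -1/40320; 3j²(1 5 4; 0 -4 4) = Δ·Π!·Σ² = 1/55  (sign -1)
I_A²/I_B² = (16/495)/(1/55) = 16/9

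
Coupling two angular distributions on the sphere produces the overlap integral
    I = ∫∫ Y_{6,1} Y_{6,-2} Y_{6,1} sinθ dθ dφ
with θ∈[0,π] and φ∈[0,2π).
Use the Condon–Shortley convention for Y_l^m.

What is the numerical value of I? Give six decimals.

0.117335

Checks pass: Σm=0; 18 even; l₃=6∈[0,12].
(2·6+1)(2·6+1)(2·6+1) = 2197
Δ: 6! 6! 6! / 19! → 1/325909584
sum: t=0:+1/373248000 t=1:−1/1728000 t=2:+1/110592 t=3:−1/46656 t=4:+1/110592 t=5:−1/1728000 t=6:+1/373248000 = -7/1555200
3j²(6 6 6; 0 0 0) = Δ·Π!·Σ² = 400/46189  (sign -1)
sum: t=0:+1/4147200 t=1:−1/207360 t=2:+1/82944 t=3:−1/207360 t=4:+1/4147200 = 1/345600
3j²(6 6 6; 1 -2 1) = Δ·Π!·Σ² = 420/46189  (sign -1)
combine: 4πI² = 2197·400/46189·420/46189 = 2184000/12623809
take √, sign +1: I = 0.11733462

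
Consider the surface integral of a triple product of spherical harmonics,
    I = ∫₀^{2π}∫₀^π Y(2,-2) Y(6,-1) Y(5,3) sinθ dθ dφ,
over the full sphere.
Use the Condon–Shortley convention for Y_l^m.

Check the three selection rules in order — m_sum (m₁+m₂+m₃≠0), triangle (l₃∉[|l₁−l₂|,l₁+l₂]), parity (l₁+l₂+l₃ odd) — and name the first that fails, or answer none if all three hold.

Σmᵢ = 0  ✓
l₃∈[|l₁−l₂|,l₁+l₂]=[4,8], have l₃=5  ✓
Σlᵢ = 13 ⇒ odd  ✗

parity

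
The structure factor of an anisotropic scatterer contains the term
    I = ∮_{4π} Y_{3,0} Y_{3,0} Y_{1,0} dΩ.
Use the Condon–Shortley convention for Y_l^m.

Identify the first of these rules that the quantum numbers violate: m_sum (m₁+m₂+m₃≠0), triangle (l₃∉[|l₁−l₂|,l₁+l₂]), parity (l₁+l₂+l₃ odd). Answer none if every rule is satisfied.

parity

azimuthal sum: 0 + 0 + 0 = 0  ✓
0 ≤ 1 ≤ 6 (triangle on l)  ✓
L = 3 + 3 + 1 = 7 (odd)  ✗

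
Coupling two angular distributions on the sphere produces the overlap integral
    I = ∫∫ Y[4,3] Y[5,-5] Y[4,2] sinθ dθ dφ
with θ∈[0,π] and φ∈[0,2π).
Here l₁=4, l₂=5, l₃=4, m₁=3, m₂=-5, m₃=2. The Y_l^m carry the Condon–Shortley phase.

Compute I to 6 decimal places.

0.000000

l₁+l₂+l₃=13 is odd: 3j(l;000)=0 ⇒ I=0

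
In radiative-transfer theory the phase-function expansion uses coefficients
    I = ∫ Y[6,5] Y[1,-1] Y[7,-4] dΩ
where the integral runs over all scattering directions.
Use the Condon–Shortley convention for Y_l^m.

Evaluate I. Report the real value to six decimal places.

0.060604

m-sum 0 ✓  L=14 even ✓  5≤7≤7 ✓
Π(2lᵢ+1) = 13×3×15 = 585
triangle coeff Δ(6,1,7) = 1/1365
Σ_t [0,0]: t=0:+1/518400 = 1/518400
(3j)²=7/195 [(6 1 7; 0 0 0)], sign=-1
Σ_t [0,0]: t=0:+1/79833600 = 1/79833600
(3j)²=1/455 [(6 1 7; 5 -1 -4)], sign=-1
⇒ 4πI² = 3/65
I = (+1)√(3/65/(4π)) = 0.06060368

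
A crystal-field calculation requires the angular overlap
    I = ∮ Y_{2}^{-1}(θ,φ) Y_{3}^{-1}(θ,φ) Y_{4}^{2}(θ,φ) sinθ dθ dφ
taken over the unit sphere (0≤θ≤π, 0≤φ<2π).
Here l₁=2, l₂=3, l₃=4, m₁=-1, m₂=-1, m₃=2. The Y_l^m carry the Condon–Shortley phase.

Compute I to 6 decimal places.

0.000000

L=9 odd ⇒ parity kills the (l;000) factor ⇒ I = 0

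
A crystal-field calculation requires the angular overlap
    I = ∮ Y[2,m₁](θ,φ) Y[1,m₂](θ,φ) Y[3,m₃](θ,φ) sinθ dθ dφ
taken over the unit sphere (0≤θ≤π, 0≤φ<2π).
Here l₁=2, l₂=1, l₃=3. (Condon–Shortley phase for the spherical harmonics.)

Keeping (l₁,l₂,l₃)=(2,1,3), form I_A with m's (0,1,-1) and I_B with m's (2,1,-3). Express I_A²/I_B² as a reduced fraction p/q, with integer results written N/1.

Shared (l₁,l₂,l₃)=(2,1,3): N and (l;000)² cancel in I_A²/I_B².
A: Δ = 0!·4!·2!/7! = 1/105; Racah Σ t=0..0: t=0:+1/8 = 1/8; ⇒ 3j(2 1 3; 0 1 -1)² = 2/35, sgn +1
B: Δ = 0!·4!·2!/7! = 1/105; Racah Σ t=0..0: t=0:+1/48 = 1/48; ⇒ 3j(2 1 3; 2 1 -3)² = 1/7, sgn +1
I_A²/I_B² = (2/35)/(1/7) = 2/5

2/5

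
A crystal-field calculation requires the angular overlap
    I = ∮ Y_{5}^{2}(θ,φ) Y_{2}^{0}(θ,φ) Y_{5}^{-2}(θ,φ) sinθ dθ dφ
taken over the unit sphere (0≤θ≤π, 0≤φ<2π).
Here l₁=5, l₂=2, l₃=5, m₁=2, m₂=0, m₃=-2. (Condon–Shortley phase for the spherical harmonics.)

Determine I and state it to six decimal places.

Checks pass: Σm=0; 12 even; l₃=5∈[3,7].
(2·5+1)(2·2+1)(2·5+1) = 605
Δ: 2! 8! 2! / 13! → 1/38610
sum: t=0:+1/2880 t=1:−1/576 t=2:+1/2880 = -1/960
3j²(5 2 5; 0 0 0) = Δ·Π!·Σ² = 10/429  (sign +1)
sum: t=0:+1/2880 t=1:−1/1440 t=2:+1/20160 = -1/3360
3j²(5 2 5; 2 0 -2) = Δ·Π!·Σ² = 6/715  (sign +1)
combine: 4πI² = 605·10/429·6/715 = 20/169
take √, sign +1: I = 0.09704356

0.097044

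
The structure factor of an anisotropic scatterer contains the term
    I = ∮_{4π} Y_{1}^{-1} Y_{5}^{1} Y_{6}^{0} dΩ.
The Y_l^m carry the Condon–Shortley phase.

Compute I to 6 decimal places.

m-sum 0 ✓  L=12 even ✓  4≤6≤6 ✓
Π(2lᵢ+1) = 3×11×13 = 429
triangle coeff Δ(1,5,6) = 1/858
Σ_t [0,0]: t=0:+1/14400 = 1/14400
(3j)²=6/143 [(1 5 6; 0 0 0)], sign=+1
Σ_t [0,0]: t=0:+1/34560 = 1/34560
(3j)²=5/286 [(1 5 6; -1 1 0)], sign=+1
⇒ 4πI² = 45/143
I = (+1)√(45/143/(4π)) = 0.15824621

0.158246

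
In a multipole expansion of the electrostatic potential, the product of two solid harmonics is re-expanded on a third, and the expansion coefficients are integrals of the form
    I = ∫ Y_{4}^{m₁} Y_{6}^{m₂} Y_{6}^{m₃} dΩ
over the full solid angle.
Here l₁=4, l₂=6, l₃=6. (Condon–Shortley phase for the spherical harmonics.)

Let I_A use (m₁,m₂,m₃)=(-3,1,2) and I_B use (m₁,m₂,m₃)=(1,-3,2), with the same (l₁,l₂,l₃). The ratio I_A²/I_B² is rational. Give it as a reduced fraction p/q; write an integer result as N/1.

Shared (l₁,l₂,l₃)=(4,6,6): N and (l;000)² cancel in I_A²/I_B².
A: Δ = 4!·4!·8!/17! = 1/15315300; Racah Σ t=3..4: t=3:−1/82944 t=4:+1/103680 = -1/414720; ⇒ 3j(4 6 6; -3 1 2)² = 49/43758, sgn -1
B: Δ = 4!·4!·8!/17! = 1/15315300; Racah Σ t=0..3: t=0:+1/103680 t=1:−1/34560 t=2:+1/120960 t=3:−1/5806080 = -13/1161216; ⇒ 3j(4 6 6; 1 -3 2)² = 65/5236, sgn -1
I_A²/I_B² = (49/43758)/(65/5236) = 686/7605

686/7605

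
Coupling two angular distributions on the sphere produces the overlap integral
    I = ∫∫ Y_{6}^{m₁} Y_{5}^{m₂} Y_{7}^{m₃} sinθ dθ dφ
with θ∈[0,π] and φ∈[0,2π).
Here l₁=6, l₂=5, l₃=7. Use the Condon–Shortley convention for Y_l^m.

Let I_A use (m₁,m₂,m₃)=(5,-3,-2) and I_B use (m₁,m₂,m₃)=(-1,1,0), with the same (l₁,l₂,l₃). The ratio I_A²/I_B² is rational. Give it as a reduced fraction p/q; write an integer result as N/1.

33/1

Shared (l₁,l₂,l₃)=(6,5,7): N and (l;000)² cancel in I_A²/I_B².
A: Δ = 4!·8!·6!/19! = 1/174594420; Racah Σ t=0..1: t=0:+1/5806080 t=1:−1/29030400 = 1/7257600; ⇒ 3j(6 5 7; 5 -3 -2)² = 64/4199, sgn -1
B: Δ = 4!·8!·6!/19! = 1/174594420; Racah Σ t=0..4: t=0:+1/87091200 t=1:−1/1036800 t=2:+1/138240 t=3:−1/124416 t=4:+1/829440 = -1/1814400; ⇒ 3j(6 5 7; -1 1 0)² = 64/138567, sgn +1
I_A²/I_B² = (64/4199)/(64/138567) = 33/1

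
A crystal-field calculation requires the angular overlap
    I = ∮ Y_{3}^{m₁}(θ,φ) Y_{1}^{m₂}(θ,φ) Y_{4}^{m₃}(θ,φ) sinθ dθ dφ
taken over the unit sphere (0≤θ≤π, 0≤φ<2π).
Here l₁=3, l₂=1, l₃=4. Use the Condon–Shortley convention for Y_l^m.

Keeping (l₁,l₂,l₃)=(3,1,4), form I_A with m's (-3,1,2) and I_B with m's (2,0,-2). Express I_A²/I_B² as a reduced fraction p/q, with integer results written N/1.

l's match ⇒ only the (l;m) 3-j factors differ between A and B.
A: triangle coeff Δ(3,1,4) = 1/252; Σ_t [0,0]: t=0:+1/1440 = 1/1440; (3j)²=1/252 [(3 1 4; -3 1 2)], sign=+1
B: triangle coeff Δ(3,1,4) = 1/252; Σ_t [0,0]: t=0:+1/120 = 1/120; (3j)²=1/21 [(3 1 4; 2 0 -2)], sign=+1
I_A²/I_B² = (1/252)/(1/21) = 1/12

1/12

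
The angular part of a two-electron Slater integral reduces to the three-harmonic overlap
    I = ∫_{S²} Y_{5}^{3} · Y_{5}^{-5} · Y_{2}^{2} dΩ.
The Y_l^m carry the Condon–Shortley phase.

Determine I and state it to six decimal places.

0.088588

Rules hold: Σm=0, L=12 even, 0≤2≤10.
N = 11·11·5 = 605
Δ = 8!·2!·2!/13! = 1/38610
Racah Σ t=3..5: t=3:−1/2880 t=4:+1/576 t=5:−1/2880 = 1/960
⇒ 3j(5 5 2; 0 0 0)² = 10/429, sgn +1
Racah Σ t=0..0: t=0:+1/161280 = 1/161280
⇒ 3j(5 5 2; 3 -5 2)² = 1/143, sgn +1
4πI² = N·(3j₀)²·(3jₘ)² = 50/507
I = +1·√(0.0986193/4π) = 0.08858824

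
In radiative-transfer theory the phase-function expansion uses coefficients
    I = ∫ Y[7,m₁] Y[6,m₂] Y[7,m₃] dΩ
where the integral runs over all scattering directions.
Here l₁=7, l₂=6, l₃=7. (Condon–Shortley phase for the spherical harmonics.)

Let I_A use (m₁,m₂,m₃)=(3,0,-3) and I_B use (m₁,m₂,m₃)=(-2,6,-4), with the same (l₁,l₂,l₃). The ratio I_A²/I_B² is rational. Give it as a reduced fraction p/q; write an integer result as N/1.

38809/81312

Same 7,6,7: normalisation and zero-m 3j drop out of the ratio.
A: Δ: 6! 8! 6! / 21! → 1/2444321880; sum: t=0:+1/298598400 t=1:−1/10368000 t=2:+1/3317760 t=3:−1/6531840 t=4:+1/92897280 = 197/2985984000; 3j²(7 6 7; 3 0 -3) = Δ·Π!·Σ² = 38809/5542680  (sign +1)
B: Δ: 6! 8! 6! / 21! → 1/2444321880; sum: t=6:+1/373248000 = 1/373248000; 3j²(7 6 7; -2 6 -4) = Δ·Π!·Σ² = 308/20995  (sign -1)
I_A²/I_B² = (38809/5542680)/(308/20995) = 38809/81312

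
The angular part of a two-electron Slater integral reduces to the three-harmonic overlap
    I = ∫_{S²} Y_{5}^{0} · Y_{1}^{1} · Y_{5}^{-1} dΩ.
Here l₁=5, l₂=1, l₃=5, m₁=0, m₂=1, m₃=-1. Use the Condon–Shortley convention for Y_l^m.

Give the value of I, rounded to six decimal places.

0.000000

l₁+l₂+l₃=11 is odd: 3j(l;000)=0 ⇒ I=0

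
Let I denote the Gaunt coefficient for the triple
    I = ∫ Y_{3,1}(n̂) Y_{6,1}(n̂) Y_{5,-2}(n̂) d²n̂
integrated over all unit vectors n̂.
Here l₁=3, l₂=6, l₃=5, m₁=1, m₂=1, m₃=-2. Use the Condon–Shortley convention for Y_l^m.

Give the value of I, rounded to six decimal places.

Checks pass: Σm=0; 14 even; l₃=5∈[3,9].
(2·3+1)(2·6+1)(2·5+1) = 1001
Δ: 4! 2! 8! / 15! → 1/675675
sum: t=1:−1/8640 t=2:+1/2304 t=3:−1/8640 = 7/34560
3j²(3 6 5; 0 0 0) = Δ·Π!·Σ² = 7/429  (sign -1)
sum: t=0:+1/241920 t=1:−1/8640 t=2:+1/5760 = 1/16128
3j²(3 6 5; 1 1 -2) = Δ·Π!·Σ² = 5/1001  (sign -1)
combine: 4πI² = 1001·7/429·5/1001 = 35/429
take √, sign +1: I = 0.08057502

0.080575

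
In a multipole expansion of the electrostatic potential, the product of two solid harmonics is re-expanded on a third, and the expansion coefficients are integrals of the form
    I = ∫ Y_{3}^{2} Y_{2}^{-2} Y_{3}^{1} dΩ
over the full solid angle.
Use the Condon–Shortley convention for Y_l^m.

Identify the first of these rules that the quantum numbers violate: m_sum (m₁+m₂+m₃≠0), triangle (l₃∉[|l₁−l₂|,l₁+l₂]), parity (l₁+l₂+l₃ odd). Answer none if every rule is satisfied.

m_sum

Σmᵢ = 1  ✗
l₃∈[|l₁−l₂|,l₁+l₂]=[1,5], have l₃=3
Σlᵢ = 8 ⇒ even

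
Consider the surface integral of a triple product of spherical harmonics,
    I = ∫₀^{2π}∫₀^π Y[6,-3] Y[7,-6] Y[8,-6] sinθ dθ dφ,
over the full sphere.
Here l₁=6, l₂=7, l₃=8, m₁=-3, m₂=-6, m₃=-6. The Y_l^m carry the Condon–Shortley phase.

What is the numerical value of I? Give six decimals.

-3 − 6 − 6 = -15 ≠ 0: azimuthal integral kills it; I = 0

0.000000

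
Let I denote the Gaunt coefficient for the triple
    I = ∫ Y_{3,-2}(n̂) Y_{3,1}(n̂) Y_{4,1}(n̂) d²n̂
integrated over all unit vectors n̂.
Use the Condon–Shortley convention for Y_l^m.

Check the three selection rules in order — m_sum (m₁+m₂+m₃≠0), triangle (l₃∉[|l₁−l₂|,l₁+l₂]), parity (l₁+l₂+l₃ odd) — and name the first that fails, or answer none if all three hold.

azimuthal sum: -2 + 1 + 1 = 0  ✓
0 ≤ 4 ≤ 6 (triangle on l)  ✓
L = 3 + 3 + 4 = 10 (even)  ✓

none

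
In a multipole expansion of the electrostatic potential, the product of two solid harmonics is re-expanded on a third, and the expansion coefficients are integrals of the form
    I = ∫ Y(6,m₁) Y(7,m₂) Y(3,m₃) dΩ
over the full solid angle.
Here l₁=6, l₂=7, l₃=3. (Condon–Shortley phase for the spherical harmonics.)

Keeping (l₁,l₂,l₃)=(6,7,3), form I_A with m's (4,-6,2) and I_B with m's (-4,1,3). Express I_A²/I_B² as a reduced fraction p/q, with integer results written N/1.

Same 6,7,3: normalisation and zero-m 3j drop out of the ratio.
A: Δ: 10! 2! 4! / 17! → 1/2042040; sum: t=0:+1/43545600 t=1:−1/8709120 = -1/10886400; 3j²(6 7 3; 4 -6 2) = Δ·Π!·Σ² = 8/357  (sign +1)
B: Δ: 10! 2! 4! / 17! → 1/2042040; sum: t=8:+1/3870720 = 1/3870720; 3j²(6 7 3; -4 1 3) = Δ·Π!·Σ² = 675/136136  (sign +1)
I_A²/I_B² = (8/357)/(675/136136) = 9152/2025

9152/2025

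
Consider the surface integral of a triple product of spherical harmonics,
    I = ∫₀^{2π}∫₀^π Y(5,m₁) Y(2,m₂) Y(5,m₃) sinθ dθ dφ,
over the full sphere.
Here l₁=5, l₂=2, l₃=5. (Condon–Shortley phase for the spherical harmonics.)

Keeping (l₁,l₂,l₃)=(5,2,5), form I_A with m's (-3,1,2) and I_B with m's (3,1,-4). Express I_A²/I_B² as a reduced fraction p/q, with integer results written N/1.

Same 5,2,5: normalisation and zero-m 3j drop out of the ratio.
A: Δ: 2! 8! 2! / 13! → 1/38610; sum: t=1:−1/10080 t=2:+1/2880 = 1/4032; 3j²(5 2 5; -3 1 2) = Δ·Π!·Σ² = 10/429  (sign -1)
B: Δ: 2! 8! 2! / 13! → 1/38610; sum: t=1:−1/10080 t=2:+1/80640 = -1/11520; 3j²(5 2 5; 3 1 -4) = Δ·Π!·Σ² = 49/1430  (sign +1)
I_A²/I_B² = (10/429)/(49/1430) = 100/147

100/147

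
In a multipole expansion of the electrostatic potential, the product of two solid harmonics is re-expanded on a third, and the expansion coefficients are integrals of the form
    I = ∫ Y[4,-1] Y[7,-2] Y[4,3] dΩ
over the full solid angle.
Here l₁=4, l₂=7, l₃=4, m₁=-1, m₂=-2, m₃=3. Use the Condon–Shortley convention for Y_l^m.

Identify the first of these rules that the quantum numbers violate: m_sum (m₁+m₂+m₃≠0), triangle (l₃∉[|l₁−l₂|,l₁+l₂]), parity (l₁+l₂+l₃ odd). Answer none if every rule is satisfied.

parity

azimuthal sum: -1 − 2 + 3 = 0  ✓
3 ≤ 4 ≤ 11 (triangle on l)  ✓
L = 4 + 7 + 4 = 15 (odd)  ✗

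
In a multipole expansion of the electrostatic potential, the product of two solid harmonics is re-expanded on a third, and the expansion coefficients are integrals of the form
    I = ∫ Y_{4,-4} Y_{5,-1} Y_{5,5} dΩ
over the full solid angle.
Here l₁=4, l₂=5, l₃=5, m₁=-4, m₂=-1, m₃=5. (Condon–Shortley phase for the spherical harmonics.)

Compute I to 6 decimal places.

m-sum 0 ✓  L=14 even ✓  1≤5≤9 ✓
Π(2lᵢ+1) = 9×11×11 = 1089
triangle coeff Δ(4,5,5) = 1/3153150
Σ_t [0,4]: t=0:+1/69120 t=1:−1/1728 t=2:+1/576 t=3:−1/1728 t=4:+1/69120 = 7/11520
(3j)²=2/143 [(4 5 5; 0 0 0)], sign=-1
Σ_t [4,4]: t=4:+1/414720 = 1/414720
(3j)²=2/429 [(4 5 5; -4 -1 5)], sign=+1
⇒ 4πI² = 12/169
I = (-1)√(12/169/(4π)) = -0.07516962

-0.075170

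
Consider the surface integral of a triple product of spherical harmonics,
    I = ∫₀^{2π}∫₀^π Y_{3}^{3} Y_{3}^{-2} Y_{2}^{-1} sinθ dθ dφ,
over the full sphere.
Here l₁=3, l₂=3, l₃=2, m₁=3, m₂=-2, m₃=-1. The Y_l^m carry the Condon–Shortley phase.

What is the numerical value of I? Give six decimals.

Rules hold: Σm=0, L=8 even, 0≤2≤6.
N = 7·7·5 = 245
Δ = 4!·2!·2!/9! = 1/3780
Racah Σ t=1..3: t=1:−1/24 t=2:+1/4 t=3:−1/24 = 1/6
⇒ 3j(3 3 2; 0 0 0)² = 4/105, sgn +1
Racah Σ t=0..0: t=0:+1/48 = 1/48
⇒ 3j(3 3 2; 3 -2 -1)² = 5/84, sgn -1
4πI² = N·(3j₀)²·(3jₘ)² = 5/9
I = -1·√(0.555556/4π) = -0.21026104

-0.210261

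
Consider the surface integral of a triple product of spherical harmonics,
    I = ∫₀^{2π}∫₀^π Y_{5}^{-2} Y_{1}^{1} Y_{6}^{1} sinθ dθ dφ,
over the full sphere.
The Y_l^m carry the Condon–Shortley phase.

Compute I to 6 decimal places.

m-sum 0 ✓  L=12 even ✓  4≤6≤6 ✓
Π(2lᵢ+1) = 11×3×13 = 429
triangle coeff Δ(5,1,6) = 1/858
Σ_t [0,0]: t=0:+1/14400 = 1/14400
(3j)²=6/143 [(5 1 6; 0 0 0)], sign=+1
Σ_t [0,0]: t=0:+1/60480 = 1/60480
(3j)²=5/429 [(5 1 6; -2 1 1)], sign=-1
⇒ 4πI² = 30/143
I = (-1)√(30/143/(4π)) = -0.12920749

-0.129207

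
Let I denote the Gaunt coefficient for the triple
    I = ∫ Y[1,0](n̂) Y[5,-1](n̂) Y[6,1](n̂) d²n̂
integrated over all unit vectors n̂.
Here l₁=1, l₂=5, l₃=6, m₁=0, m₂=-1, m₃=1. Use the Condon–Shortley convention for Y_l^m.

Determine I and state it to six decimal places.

-0.241725

m-sum 0 ✓  L=12 even ✓  4≤6≤6 ✓
Π(2lᵢ+1) = 3×11×13 = 429
triangle coeff Δ(1,5,6) = 1/858
Σ_t [0,0]: t=0:+1/14400 = 1/14400
(3j)²=6/143 [(1 5 6; 0 0 0)], sign=+1
Σ_t [0,0]: t=0:+1/17280 = 1/17280
(3j)²=35/858 [(1 5 6; 0 -1 1)], sign=-1
⇒ 4πI² = 105/143
I = (-1)√(105/143/(4π)) = -0.24172507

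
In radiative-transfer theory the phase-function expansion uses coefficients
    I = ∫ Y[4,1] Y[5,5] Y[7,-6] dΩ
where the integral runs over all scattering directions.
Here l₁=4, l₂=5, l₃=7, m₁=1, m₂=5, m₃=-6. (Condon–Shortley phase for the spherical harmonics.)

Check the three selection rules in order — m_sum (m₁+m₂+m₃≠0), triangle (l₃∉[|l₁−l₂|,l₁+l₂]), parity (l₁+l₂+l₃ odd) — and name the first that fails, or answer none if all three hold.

Σmᵢ = 0  ✓
l₃∈[|l₁−l₂|,l₁+l₂]=[1,9], have l₃=7  ✓
Σlᵢ = 16 ⇒ even  ✓

none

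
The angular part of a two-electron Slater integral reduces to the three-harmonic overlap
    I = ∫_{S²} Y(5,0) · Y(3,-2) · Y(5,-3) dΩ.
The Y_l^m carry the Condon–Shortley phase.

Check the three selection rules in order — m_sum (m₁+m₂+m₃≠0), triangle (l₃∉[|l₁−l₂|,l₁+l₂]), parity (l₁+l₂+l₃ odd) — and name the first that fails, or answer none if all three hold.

Σmᵢ = -5  ✗
l₃∈[|l₁−l₂|,l₁+l₂]=[2,8], have l₃=5
Σlᵢ = 13 ⇒ odd

m_sum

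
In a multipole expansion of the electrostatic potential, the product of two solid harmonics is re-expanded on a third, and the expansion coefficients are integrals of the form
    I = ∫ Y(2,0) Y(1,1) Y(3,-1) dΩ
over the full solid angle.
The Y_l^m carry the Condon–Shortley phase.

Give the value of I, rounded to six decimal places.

Rules hold: Σm=0, L=6 even, 1≤3≤3.
N = 5·3·7 = 105
Δ = 0!·4!·2!/7! = 1/105
Racah Σ t=0..0: t=0:+1/4 = 1/4
⇒ 3j(2 1 3; 0 0 0)² = 3/35, sgn -1
Racah Σ t=0..0: t=0:+1/8 = 1/8
⇒ 3j(2 1 3; 0 1 -1)² = 2/35, sgn +1
4πI² = N·(3j₀)²·(3jₘ)² = 18/35
I = -1·√(0.514286/4π) = -0.20230066

-0.202301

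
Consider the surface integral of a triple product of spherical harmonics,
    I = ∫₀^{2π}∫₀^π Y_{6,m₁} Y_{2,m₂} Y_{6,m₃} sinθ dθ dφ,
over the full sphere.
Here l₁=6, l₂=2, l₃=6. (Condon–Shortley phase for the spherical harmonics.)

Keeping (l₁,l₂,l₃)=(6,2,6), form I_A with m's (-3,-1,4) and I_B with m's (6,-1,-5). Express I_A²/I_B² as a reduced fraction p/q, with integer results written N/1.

l's match ⇒ only the (l;m) 3-j factors differ between A and B.
A: triangle coeff Δ(6,2,6) = 1/90090; Σ_t [0,1]: t=0:+1/725760 t=1:−1/161280 = -1/207360; (3j)²=7/286 [(6 2 6; -3 -1 4)], sign=-1
B: triangle coeff Δ(6,2,6) = 1/90090; Σ_t [0,0]: t=0:+1/7257600 = 1/7257600; (3j)²=11/455 [(6 2 6; 6 -1 -5)], sign=-1
I_A²/I_B² = (7/286)/(11/455) = 245/242

245/242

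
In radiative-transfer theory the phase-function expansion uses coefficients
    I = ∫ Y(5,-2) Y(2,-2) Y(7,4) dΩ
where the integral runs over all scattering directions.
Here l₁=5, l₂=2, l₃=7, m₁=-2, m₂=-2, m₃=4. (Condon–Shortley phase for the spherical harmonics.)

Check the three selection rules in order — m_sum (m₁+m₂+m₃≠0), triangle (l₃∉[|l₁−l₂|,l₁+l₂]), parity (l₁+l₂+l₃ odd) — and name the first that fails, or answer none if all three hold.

none

azimuthal sum: -2 − 2 + 4 = 0  ✓
3 ≤ 7 ≤ 7 (triangle on l)  ✓
L = 5 + 2 + 7 = 14 (even)  ✓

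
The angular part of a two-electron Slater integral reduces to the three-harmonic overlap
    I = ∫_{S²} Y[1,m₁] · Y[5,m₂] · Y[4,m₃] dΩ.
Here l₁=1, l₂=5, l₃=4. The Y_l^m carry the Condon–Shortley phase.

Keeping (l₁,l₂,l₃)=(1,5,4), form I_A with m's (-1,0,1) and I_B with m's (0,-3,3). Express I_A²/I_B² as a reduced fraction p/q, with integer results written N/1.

5/8

Same 1,5,4: normalisation and zero-m 3j drop out of the ratio.
A: Δ: 2! 0! 8! / 11! → 1/495; sum: t=2:+1/1440 = 1/1440; 3j²(1 5 4; -1 0 1) = Δ·Π!·Σ² = 2/99  (sign -1)
B: Δ: 2! 0! 8! / 11! → 1/495; sum: t=1:−1/5040 = -1/5040; 3j²(1 5 4; 0 -3 3) = Δ·Π!·Σ² = 16/495  (sign +1)
I_A²/I_B² = (2/99)/(16/495) = 5/8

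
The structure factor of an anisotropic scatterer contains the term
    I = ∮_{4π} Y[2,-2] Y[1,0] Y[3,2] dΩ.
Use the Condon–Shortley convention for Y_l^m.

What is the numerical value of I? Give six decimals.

0.184674

m-sum 0 ✓  L=6 even ✓  1≤3≤3 ✓
Π(2lᵢ+1) = 5×3×7 = 105
triangle coeff Δ(2,1,3) = 1/105
Σ_t [0,0]: t=0:+1/4 = 1/4
(3j)²=3/35 [(2 1 3; 0 0 0)], sign=-1
Σ_t [0,0]: t=0:+1/24 = 1/24
(3j)²=1/21 [(2 1 3; -2 0 2)], sign=-1
⇒ 4πI² = 3/7
I = (+1)√(3/7/(4π)) = 0.18467439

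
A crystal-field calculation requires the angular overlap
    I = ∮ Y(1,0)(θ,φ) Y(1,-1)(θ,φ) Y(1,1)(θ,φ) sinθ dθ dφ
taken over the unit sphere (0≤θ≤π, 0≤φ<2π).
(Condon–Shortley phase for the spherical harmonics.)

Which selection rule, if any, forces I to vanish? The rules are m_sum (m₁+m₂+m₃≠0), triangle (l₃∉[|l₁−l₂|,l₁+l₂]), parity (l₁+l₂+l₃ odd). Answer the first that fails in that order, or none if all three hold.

azimuthal sum: 0 − 1 + 1 = 0  ✓
0 ≤ 1 ≤ 2 (triangle on l)  ✓
L = 1 + 1 + 1 = 3 (odd)  ✗

parity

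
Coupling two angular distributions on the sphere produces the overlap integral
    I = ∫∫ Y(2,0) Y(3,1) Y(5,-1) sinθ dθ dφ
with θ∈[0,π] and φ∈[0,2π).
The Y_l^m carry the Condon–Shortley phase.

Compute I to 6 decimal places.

-0.227318

Checks pass: Σm=0; 10 even; l₃=5∈[1,5].
(2·2+1)(2·3+1)(2·5+1) = 385
Δ: 0! 4! 6! / 11! → 1/2310
sum: t=0:+1/144 = 1/144
3j²(2 3 5; 0 0 0) = Δ·Π!·Σ² = 10/231  (sign -1)
sum: t=0:+1/192 = 1/192
3j²(2 3 5; 0 1 -1) = Δ·Π!·Σ² = 3/77  (sign +1)
combine: 4πI² = 385·10/231·3/77 = 50/77
take √, sign -1: I = -0.22731846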